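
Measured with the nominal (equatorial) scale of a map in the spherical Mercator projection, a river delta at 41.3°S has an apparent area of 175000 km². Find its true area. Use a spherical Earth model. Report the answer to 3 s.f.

98800 km²

The Mercator projection is conformal; its linear scale factor is the same in every direction and equals sec φ = 1/cos φ.
Areal scale = k² = sec²φ = 1/cos²(41.3°) = 1/0.7513² = 1.772.
True area = apparent / (areal scale) = 175000 / 1.772 ≈ 98800 km².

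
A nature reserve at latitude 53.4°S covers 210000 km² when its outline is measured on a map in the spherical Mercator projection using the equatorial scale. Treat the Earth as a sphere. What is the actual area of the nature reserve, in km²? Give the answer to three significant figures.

74700 km²

The Mercator projection is conformal; its linear scale factor is the same in every direction and equals sec φ = 1/cos φ.
Areal scale = k² = sec²φ = 1/cos²(53.4°) = 1/0.5962² = 2.813.
True area = apparent / (areal scale) = 210000 / 2.813 ≈ 74700 km².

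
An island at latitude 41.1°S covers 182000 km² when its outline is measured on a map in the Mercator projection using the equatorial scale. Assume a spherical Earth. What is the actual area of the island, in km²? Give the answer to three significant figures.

103000 km²

For Mercator, h = k = sec φ (a conformal cylindrical projection has a single point scale, 1/cos φ).
Areal scale = k² = sec²φ = 1/cos²(41.1°) = 1/0.7536² = 1.761.
True area = apparent / (areal scale) = 182000 / 1.761 ≈ 103000 km².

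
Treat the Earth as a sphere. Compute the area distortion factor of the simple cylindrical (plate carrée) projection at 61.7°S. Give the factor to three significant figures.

2.11

Plate carrée maps x = Rλ, y = Rφ. The meridian scale is h = 1 and the parallel scale is k = 1/cos φ = sec φ.
Areal scale = h·k = 1 × sec φ; at 61.7°, h = 1.000, k = 2.109, so h·k = 2.109.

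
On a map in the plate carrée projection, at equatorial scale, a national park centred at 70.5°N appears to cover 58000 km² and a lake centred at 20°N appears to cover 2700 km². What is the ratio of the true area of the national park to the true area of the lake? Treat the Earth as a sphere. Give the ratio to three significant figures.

7.63

Plate carrée has h = 1 and k = sec φ, giving areal scale sec φ; true area = (apparent area) · cos φ.
True area of national park: 58000 × cos(70.5°) = 58000 × 0.3338 = 19360 km².
True area of lake: 2700 × cos(20°) = 2700 × 0.9397 = 2537 km².
Ratio = 19360 / 2537 ≈ 7.63.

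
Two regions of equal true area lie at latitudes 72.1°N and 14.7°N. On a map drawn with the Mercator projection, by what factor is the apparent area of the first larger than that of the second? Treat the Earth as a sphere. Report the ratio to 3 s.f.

9.90

Mercator is conformal with k = sec φ, so areal scale = k² = sec²φ.
At 72.1°: sec²(72.1°) = 1/0.3074² = 10.59.
At 14.7°: sec²(14.7°) = 1/0.9673² = 1.069.
Ratio = 10.59/1.069 = cos²(14.7°)/cos²(72.1°) ≈ 9.90.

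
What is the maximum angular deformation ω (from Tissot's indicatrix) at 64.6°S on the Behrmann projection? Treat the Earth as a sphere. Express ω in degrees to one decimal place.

The Behrmann projection is cylindrical equal-area with φ₀ = 30°. Cylindrical equal-area (φ₀ = 30°): h = cos φ / cos 30° along meridians, k = cos 30° / cos φ along parallels; h·k = 1.
At 64.6°: h = 0.4953, k = 2.019; principal scales a = 2.019, b = 0.4953.
sin(ω/2) = (a − b)/(a + b) = 1.524/2.514 = 0.6060, so ω = 2 arcsin(0.6060) ≈ 74.6°.

74.6°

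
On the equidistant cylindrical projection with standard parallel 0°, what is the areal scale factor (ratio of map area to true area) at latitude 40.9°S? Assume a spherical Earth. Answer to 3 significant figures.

1.32

In the plate carrée (x = Rλ, y = Rφ), meridians are true-scale (h = 1) and parallels are stretched by k = sec φ.
Areal scale = h·k = 1 × sec φ; at 40.9°, h = 1.000, k = 1.323, so h·k = 1.323.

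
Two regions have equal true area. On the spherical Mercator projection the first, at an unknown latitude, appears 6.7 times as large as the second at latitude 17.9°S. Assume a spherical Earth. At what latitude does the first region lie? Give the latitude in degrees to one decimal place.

For equal true areas on Mercator, apparent areas scale as sec²φ, so the ratio is cos²φ₂ / cos²φ₁.
cos²φ₂ / cos²φ₁ = 6.7  ⇒  cos φ₁ = cos 17.9° / √6.7 = 0.9516/2.588 = 0.3676.
φ₁ = arccos(0.3676) ≈ 68.4°.

68.4°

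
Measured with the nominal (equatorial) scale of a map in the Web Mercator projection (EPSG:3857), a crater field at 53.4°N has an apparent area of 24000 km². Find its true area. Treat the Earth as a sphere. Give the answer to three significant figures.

8530 km²

The Mercator projection is conformal; its linear scale factor is the same in every direction and equals sec φ = 1/cos φ.
Areal scale = k² = sec²φ = 1/cos²(53.4°) = 1/0.5962² = 2.813.
True area = apparent / (areal scale) = 24000 / 2.813 ≈ 8530 km².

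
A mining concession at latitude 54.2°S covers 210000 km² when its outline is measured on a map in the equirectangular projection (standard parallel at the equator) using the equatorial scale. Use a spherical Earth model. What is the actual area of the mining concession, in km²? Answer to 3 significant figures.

123000 km²

For the equirectangular projection with φ₀ = 0 (plate carrée), h = 1 along meridians and k = sec φ along parallels.
Areal scale = h·k = 1 × sec φ; at 54.2°, h = 1.000, k = 1.710, so h·k = 1.710.
True area = apparent / (areal scale) = 210000 / 1.710 ≈ 123000 km².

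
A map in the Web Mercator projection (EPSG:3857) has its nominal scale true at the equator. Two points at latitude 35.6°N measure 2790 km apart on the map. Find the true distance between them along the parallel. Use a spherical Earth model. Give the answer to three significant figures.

2270 km

For Mercator, h = k = sec φ (a conformal cylindrical projection has a single point scale, 1/cos φ).
Along the parallel at 35.6°, map distances are exaggerated by k = sec 35.6° = 1.230.
True distance = 2790 / 1.230 = 2790 × cos 35.6° ≈ 2270 km.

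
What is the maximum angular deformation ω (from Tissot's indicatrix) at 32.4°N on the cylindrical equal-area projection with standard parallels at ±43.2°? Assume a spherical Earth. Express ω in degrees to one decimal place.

16.8°

Cylindrical equal-area (φ₀ = 43.2°): h = cos φ / cos 43.2° along meridians, k = cos 43.2° / cos φ along parallels; h·k = 1.
At 32.4°: h = 1.158, k = 0.8634; principal scales a = 1.158, b = 0.8634.
sin(ω/2) = (a − b)/(a + b) = 0.2949/2.022 = 0.1459, so ω = 2 arcsin(0.1459) ≈ 16.8°.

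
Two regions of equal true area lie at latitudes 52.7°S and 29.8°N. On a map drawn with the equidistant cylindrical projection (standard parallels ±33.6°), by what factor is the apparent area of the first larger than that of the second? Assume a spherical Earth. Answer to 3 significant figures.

In the equirectangular projection with standard parallel φ₀ = 33.6° (x = Rλ cos φ₀, y = Rφ), meridians are true-scale (h = 1) and the parallel scale is k = cos φ₀ / cos φ.
Areal scale at 52.7°: h·k = 1.000 × 1.374 = 1.374.
Areal scale at 29.8°: h·k = 1.000 × 0.9598 = 0.9598.
Ratio = 1.374/0.9598 ≈ 1.43.

1.43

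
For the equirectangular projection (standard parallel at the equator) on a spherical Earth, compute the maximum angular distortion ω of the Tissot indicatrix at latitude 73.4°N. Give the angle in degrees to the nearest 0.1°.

In the plate carrée (x = Rλ, y = Rφ), meridians are true-scale (h = 1) and parallels are stretched by k = sec φ.
At 73.4°: h = 1.000, k = 3.500; principal scales a = 3.500, b = 1.000.
sin(ω/2) = (a − b)/(a + b) = 2.500/4.500 = 0.5556, so ω = 2 arcsin(0.5556) ≈ 67.5°.

67.5°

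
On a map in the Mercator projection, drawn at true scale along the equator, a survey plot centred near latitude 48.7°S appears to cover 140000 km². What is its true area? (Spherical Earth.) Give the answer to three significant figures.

Mercator is conformal, so the point scale is isotropic: h = k = sec φ = 1/cos φ.
Areal scale = k² = sec²φ = 1/cos²(48.7°) = 1/0.6600² = 2.296.
True area = apparent / (areal scale) = 140000 / 2.296 ≈ 61000 km².

61000 km²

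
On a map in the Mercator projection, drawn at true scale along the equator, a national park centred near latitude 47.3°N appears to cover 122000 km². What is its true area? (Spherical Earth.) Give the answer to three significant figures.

56100 km²

Mercator is conformal, so the point scale is isotropic: h = k = sec φ = 1/cos φ.
Areal scale = k² = sec²φ = 1/cos²(47.3°) = 1/0.6782² = 2.174.
True area = apparent / (areal scale) = 122000 / 2.174 ≈ 56100 km².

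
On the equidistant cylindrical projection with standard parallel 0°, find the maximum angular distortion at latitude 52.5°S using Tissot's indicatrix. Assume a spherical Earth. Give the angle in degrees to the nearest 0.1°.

For the equirectangular projection with φ₀ = 0 (plate carrée), h = 1 along meridians and k = sec φ along parallels.
At 52.5°: h = 1.000, k = 1.643; principal scales a = 1.643, b = 1.000.
sin(ω/2) = (a − b)/(a + b) = 0.6427/2.643 = 0.2432, so ω = 2 arcsin(0.2432) ≈ 28.2°.

28.2°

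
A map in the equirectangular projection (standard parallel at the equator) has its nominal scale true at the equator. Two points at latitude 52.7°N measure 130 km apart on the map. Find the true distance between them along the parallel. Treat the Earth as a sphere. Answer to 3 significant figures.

78.8 km

Plate carrée maps x = Rλ, y = Rφ. The meridian scale is h = 1 and the parallel scale is k = 1/cos φ = sec φ.
Along the parallel at 52.7°, map distances are exaggerated by k = sec 52.7° = 1.650.
True distance = 130 / 1.650 = 130 × cos 52.7° ≈ 78.8 km.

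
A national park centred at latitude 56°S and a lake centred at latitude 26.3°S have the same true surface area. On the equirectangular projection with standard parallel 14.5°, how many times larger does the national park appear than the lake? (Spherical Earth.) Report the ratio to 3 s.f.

With standard parallel φ₀ = 14.5°, the equirectangular projection gives x = Rλ cos φ₀, y = Rφ, so h = 1 and k = cos 14.5° / cos φ.
Areal scale at 56°: h·k = 1.000 × 1.731 = 1.731.
Areal scale at 26.3°: h·k = 1.000 × 1.080 = 1.080.
Ratio = 1.731/1.080 ≈ 1.60.

1.60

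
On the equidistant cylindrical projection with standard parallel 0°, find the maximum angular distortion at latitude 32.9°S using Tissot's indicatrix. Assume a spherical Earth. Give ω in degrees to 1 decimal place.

10.0°

Plate carrée maps x = Rλ, y = Rφ. The meridian scale is h = 1 and the parallel scale is k = 1/cos φ = sec φ.
At 32.9°: h = 1.000, k = 1.191; principal scales a = 1.191, b = 1.000.
sin(ω/2) = (a − b)/(a + b) = 0.1910/2.191 = 0.08718, so ω = 2 arcsin(0.08718) ≈ 10.0°.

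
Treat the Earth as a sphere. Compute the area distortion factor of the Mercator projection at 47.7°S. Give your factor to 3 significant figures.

For Mercator, h = k = sec φ (a conformal cylindrical projection has a single point scale, 1/cos φ).
Areal scale = k² = sec²φ = 1/cos²(47.7°) = 1/0.6730² = 2.208.

2.21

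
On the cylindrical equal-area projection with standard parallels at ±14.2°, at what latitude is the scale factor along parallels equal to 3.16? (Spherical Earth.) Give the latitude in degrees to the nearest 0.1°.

Cylindrical equal-area (φ₀ = 14.2°): h = cos φ / cos 14.2° along meridians, k = cos 14.2° / cos φ along parallels; h·k = 1.
k = cos φ₀ / cos φ = 3.16  ⇒  cos φ = cos 14.2° / 3.16 = 0.3068.
φ = arccos(0.3068) ≈ 72.1°.

72.1°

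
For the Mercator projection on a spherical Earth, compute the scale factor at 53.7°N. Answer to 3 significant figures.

1.69

Mercator is conformal, so the point scale is isotropic: h = k = sec φ = 1/cos φ.
k = 1/cos 53.7° = 1/0.5920 = 1.689.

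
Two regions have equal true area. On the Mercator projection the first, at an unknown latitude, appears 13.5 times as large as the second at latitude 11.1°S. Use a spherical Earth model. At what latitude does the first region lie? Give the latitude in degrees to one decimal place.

74.5°

For equal true areas on Mercator, apparent areas scale as sec²φ, so the ratio is cos²φ₂ / cos²φ₁.
cos²φ₂ / cos²φ₁ = 13.5  ⇒  cos φ₁ = cos 11.1° / √13.5 = 0.9813/3.674 = 0.2671.
φ₁ = arccos(0.2671) ≈ 74.5°.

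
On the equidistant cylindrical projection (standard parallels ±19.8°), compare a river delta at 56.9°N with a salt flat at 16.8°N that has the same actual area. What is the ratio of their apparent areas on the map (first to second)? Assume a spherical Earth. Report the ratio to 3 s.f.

1.75

In the equirectangular projection with standard parallel φ₀ = 19.8° (x = Rλ cos φ₀, y = Rφ), meridians are true-scale (h = 1) and the parallel scale is k = cos φ₀ / cos φ.
Areal scale at 56.9°: h·k = 1.000 × 1.723 = 1.723.
Areal scale at 16.8°: h·k = 1.000 × 0.9828 = 0.9828.
Ratio = 1.723/0.9828 ≈ 1.75.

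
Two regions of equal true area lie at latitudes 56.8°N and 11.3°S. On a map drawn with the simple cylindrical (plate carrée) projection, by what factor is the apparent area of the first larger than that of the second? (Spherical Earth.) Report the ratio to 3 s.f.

1.79

In the plate carrée (x = Rλ, y = Rφ), meridians are true-scale (h = 1) and parallels are stretched by k = sec φ.
Areal scale at 56.8°: h·k = 1.000 × 1.826 = 1.826.
Areal scale at 11.3°: h·k = 1.000 × 1.020 = 1.020.
Ratio = 1.826/1.020 ≈ 1.79.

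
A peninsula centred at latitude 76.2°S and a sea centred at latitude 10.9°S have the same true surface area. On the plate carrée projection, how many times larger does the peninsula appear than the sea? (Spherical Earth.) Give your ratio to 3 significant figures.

4.12

For the equirectangular projection with φ₀ = 0 (plate carrée), h = 1 along meridians and k = sec φ along parallels.
Areal scale at 76.2°: h·k = 1.000 × 4.192 = 4.192.
Areal scale at 10.9°: h·k = 1.000 × 1.018 = 1.018.
Ratio = 4.192/1.018 ≈ 4.12.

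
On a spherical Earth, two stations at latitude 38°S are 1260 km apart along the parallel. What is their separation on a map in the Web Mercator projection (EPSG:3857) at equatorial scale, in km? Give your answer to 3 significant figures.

Mercator is conformal, so the point scale is isotropic: h = k = sec φ = 1/cos φ.
Along the parallel, k = sec 38° = 1/0.7880 = 1.269.
Map distance = 1260 × 1.269 ≈ 1600 km.

1600 km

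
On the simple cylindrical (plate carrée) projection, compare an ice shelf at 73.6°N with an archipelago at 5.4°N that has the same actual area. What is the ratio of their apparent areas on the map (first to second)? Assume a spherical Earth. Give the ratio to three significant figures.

In the plate carrée (x = Rλ, y = Rφ), meridians are true-scale (h = 1) and parallels are stretched by k = sec φ.
Areal scale at 73.6°: h·k = 1.000 × 3.542 = 3.542.
Areal scale at 5.4°: h·k = 1.000 × 1.004 = 1.004.
Ratio = 3.542/1.004 ≈ 3.53.

3.53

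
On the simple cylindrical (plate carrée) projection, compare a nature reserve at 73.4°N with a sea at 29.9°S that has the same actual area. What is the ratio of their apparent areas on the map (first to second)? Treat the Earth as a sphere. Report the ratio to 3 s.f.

In the plate carrée (x = Rλ, y = Rφ), meridians are true-scale (h = 1) and parallels are stretched by k = sec φ.
Areal scale at 73.4°: h·k = 1.000 × 3.500 = 3.500.
Areal scale at 29.9°: h·k = 1.000 × 1.154 = 1.154.
Ratio = 3.500/1.154 ≈ 3.03.

3.03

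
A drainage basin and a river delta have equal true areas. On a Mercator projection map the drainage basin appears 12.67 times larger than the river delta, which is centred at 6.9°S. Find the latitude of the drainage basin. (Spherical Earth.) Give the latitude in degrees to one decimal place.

73.8°

On Mercator, (apparent₁)/(apparent₂) = sec²φ₁ / sec²φ₂ when true areas are equal.
cos²φ₂ / cos²φ₁ = 12.67  ⇒  cos φ₁ = cos 6.9° / √12.67 = 0.9928/3.559 = 0.2789.
φ₁ = arccos(0.2789) ≈ 73.8°.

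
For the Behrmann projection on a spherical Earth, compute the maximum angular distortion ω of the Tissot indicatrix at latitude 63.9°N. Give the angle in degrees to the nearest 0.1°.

72.3°

Behrmann is a cylindrical equal-area projection with standard parallels at ±30°. For cylindrical equal-area with standard parallel φ₀, h = cos φ / cos φ₀ and k = cos φ₀ / cos φ, so h·k = 1.
At 63.9°: h = 0.5080, k = 1.969; principal scales a = 1.969, b = 0.5080.
sin(ω/2) = (a − b)/(a + b) = 1.461/2.477 = 0.5897, so ω = 2 arcsin(0.5897) ≈ 72.3°.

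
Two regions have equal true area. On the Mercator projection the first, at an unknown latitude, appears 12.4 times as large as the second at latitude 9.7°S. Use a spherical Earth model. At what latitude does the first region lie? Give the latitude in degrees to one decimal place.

73.7°

On Mercator, (apparent₁)/(apparent₂) = sec²φ₁ / sec²φ₂ when true areas are equal.
cos²φ₂ / cos²φ₁ = 12.4  ⇒  cos φ₁ = cos 9.7° / √12.4 = 0.9857/3.521 = 0.2799.
φ₁ = arccos(0.2799) ≈ 73.7°.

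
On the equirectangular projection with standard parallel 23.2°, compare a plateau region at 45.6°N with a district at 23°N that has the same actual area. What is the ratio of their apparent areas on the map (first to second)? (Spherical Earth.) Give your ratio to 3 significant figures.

With standard parallel φ₀ = 23.2°, the equirectangular projection gives x = Rλ cos φ₀, y = Rφ, so h = 1 and k = cos 23.2° / cos φ.
Areal scale at 45.6°: h·k = 1.000 × 1.314 = 1.314.
Areal scale at 23°: h·k = 1.000 × 0.9985 = 0.9985.
Ratio = 1.314/0.9985 ≈ 1.32.

1.32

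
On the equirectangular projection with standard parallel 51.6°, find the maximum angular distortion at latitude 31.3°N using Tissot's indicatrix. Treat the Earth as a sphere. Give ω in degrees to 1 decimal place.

18.2°

With standard parallel φ₀ = 51.6°, the equirectangular projection gives x = Rλ cos φ₀, y = Rφ, so h = 1 and k = cos 51.6° / cos φ.
At 31.3°: h = 1.000, k = 0.7269; principal scales a = 1.000, b = 0.7269.
sin(ω/2) = (a − b)/(a + b) = 0.2731/1.727 = 0.1581, so ω = 2 arcsin(0.1581) ≈ 18.2°.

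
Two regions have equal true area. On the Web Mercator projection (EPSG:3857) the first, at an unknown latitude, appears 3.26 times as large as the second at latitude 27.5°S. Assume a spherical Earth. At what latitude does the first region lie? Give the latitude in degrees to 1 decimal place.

60.6°

Mercator areal scale is sec²φ, so apparent-area ratio = sec²φ₁ / sec²φ₂ = cos²φ₂ / cos²φ₁.
cos²φ₂ / cos²φ₁ = 3.26  ⇒  cos φ₁ = cos 27.5° / √3.26 = 0.8870/1.806 = 0.4913.
φ₁ = arccos(0.4913) ≈ 60.6°.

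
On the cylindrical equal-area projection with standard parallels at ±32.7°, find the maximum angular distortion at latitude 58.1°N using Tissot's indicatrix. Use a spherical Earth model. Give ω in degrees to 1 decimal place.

For cylindrical equal-area with standard parallel φ₀, h = cos φ / cos φ₀ and k = cos φ₀ / cos φ, so h·k = 1.
At 58.1°: h = 0.6280, k = 1.592; principal scales a = 1.592, b = 0.6280.
sin(ω/2) = (a − b)/(a + b) = 0.9645/2.220 = 0.4344, so ω = 2 arcsin(0.4344) ≈ 51.5°.

51.5°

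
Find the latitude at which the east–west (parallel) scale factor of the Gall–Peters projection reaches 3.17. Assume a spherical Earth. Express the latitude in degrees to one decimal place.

The Gall–Peters projection is cylindrical equal-area with φ₀ = 45°. A cylindrical equal-area projection with standard parallel φ₀ has meridian scale h = cos φ / cos φ₀ and parallel scale k = cos φ₀ / cos φ (so areas are preserved, h·k = 1).
k = cos φ₀ / cos φ = 3.17  ⇒  cos φ = cos 45° / 3.17 = 0.2231.
φ = arccos(0.2231) ≈ 77.1°.

77.1°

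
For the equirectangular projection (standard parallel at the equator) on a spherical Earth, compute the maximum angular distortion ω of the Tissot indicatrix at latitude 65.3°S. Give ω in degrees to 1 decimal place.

For the equirectangular projection with φ₀ = 0 (plate carrée), h = 1 along meridians and k = sec φ along parallels.
At 65.3°: h = 1.000, k = 2.393; principal scales a = 2.393, b = 1.000.
sin(ω/2) = (a − b)/(a + b) = 1.393/3.393 = 0.4106, so ω = 2 arcsin(0.4106) ≈ 48.5°.

48.5°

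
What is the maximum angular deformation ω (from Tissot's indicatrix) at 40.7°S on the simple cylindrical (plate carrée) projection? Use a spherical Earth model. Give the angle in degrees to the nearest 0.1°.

15.8°

Plate carrée maps x = Rλ, y = Rφ. The meridian scale is h = 1 and the parallel scale is k = 1/cos φ = sec φ.
At 40.7°: h = 1.000, k = 1.319; principal scales a = 1.319, b = 1.000.
sin(ω/2) = (a − b)/(a + b) = 0.3190/2.319 = 0.1376, so ω = 2 arcsin(0.1376) ≈ 15.8°.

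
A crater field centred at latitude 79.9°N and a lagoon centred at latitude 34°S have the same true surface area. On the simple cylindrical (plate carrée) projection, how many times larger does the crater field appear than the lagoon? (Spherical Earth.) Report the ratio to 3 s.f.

In the plate carrée (x = Rλ, y = Rφ), meridians are true-scale (h = 1) and parallels are stretched by k = sec φ.
Areal scale at 79.9°: h·k = 1.000 × 5.702 = 5.702.
Areal scale at 34°: h·k = 1.000 × 1.206 = 1.206.
Ratio = 5.702/1.206 ≈ 4.73.

4.73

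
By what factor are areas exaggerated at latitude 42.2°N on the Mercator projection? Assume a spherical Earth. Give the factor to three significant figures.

1.82

The Mercator projection is conformal; its linear scale factor is the same in every direction and equals sec φ = 1/cos φ.
Areal scale = k² = sec²φ = 1/cos²(42.2°) = 1/0.7408² = 1.822.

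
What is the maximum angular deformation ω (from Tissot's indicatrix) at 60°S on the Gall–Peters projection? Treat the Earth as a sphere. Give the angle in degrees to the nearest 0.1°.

The Gall–Peters projection is cylindrical equal-area with φ₀ = 45°. A cylindrical equal-area projection with standard parallel φ₀ has meridian scale h = cos φ / cos φ₀ and parallel scale k = cos φ₀ / cos φ (so areas are preserved, h·k = 1).
At 60°: h = 0.7071, k = 1.414; principal scales a = 1.414, b = 0.7071.
sin(ω/2) = (a − b)/(a + b) = 0.7071/2.121 = 0.3333, so ω = 2 arcsin(0.3333) ≈ 38.9°.

38.9°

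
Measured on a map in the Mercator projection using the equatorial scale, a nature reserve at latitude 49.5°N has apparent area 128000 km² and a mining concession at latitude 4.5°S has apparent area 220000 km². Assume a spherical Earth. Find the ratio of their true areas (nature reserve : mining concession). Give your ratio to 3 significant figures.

0.247

Since Mercator area scale is 1/cos²φ, the true area equals the apparent area multiplied by cos²φ.
True area of nature reserve: 128000 × cos²(49.5°) = 128000 × 0.4218 = 53990 km².
True area of mining concession: 220000 × cos²(4.5°) = 220000 × 0.9938 = 218600 km².
Ratio = 53990 / 218600 ≈ 0.247.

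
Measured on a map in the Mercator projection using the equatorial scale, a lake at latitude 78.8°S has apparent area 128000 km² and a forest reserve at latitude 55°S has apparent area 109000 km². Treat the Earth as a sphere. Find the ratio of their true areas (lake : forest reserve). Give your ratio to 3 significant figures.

Mercator's areal exaggeration is sec²φ; hence true area = (apparent area) · cos²φ.
True area of lake: 128000 × cos²(78.8°) = 128000 × 0.03773 = 4829 km².
True area of forest reserve: 109000 × cos²(55°) = 109000 × 0.3290 = 35860 km².
Ratio = 4829 / 35860 ≈ 0.135.

0.135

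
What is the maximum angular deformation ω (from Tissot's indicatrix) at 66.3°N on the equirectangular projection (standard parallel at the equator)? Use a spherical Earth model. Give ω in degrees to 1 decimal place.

50.5°

For the equirectangular projection with φ₀ = 0 (plate carrée), h = 1 along meridians and k = sec φ along parallels.
At 66.3°: h = 1.000, k = 2.488; principal scales a = 2.488, b = 1.000.
sin(ω/2) = (a − b)/(a + b) = 1.488/3.488 = 0.4266, so ω = 2 arcsin(0.4266) ≈ 50.5°.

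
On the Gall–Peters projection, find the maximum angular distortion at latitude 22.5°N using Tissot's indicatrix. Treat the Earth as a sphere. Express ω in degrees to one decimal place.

The Gall–Peters projection is cylindrical equal-area with φ₀ = 45°. For cylindrical equal-area with standard parallel φ₀, h = cos φ / cos φ₀ and k = cos φ₀ / cos φ, so h·k = 1.
At 22.5°: h = 1.307, k = 0.7654; principal scales a = 1.307, b = 0.7654.
sin(ω/2) = (a − b)/(a + b) = 0.5412/2.072 = 0.2612, so ω = 2 arcsin(0.2612) ≈ 30.3°.

30.3°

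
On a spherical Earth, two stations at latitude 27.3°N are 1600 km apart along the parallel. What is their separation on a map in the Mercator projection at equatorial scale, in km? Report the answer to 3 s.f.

Mercator is conformal, so the point scale is isotropic: h = k = sec φ = 1/cos φ.
Along the parallel, k = sec 27.3° = 1/0.8886 = 1.125.
Map distance = 1600 × 1.125 ≈ 1800 km.

1800 km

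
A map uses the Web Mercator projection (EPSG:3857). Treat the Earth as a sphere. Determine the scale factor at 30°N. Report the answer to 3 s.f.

The Mercator projection is conformal; its linear scale factor is the same in every direction and equals sec φ = 1/cos φ.
k = 1/cos 30° = 1/0.8660 = 1.155.

1.15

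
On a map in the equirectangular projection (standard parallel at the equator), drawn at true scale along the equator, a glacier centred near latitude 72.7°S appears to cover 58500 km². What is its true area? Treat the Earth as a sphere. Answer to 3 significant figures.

17400 km²

For the equirectangular projection with φ₀ = 0 (plate carrée), h = 1 along meridians and k = sec φ along parallels.
Areal scale = h·k = 1 × sec φ; at 72.7°, h = 1.000, k = 3.363, so h·k = 3.363.
True area = apparent / (areal scale) = 58500 / 3.363 ≈ 17400 km².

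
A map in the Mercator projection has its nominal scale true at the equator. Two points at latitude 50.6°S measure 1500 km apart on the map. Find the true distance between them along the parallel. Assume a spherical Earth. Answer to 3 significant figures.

952 km

Mercator is conformal, so the point scale is isotropic: h = k = sec φ = 1/cos φ.
Along the parallel at 50.6°, map distances are exaggerated by k = sec 50.6° = 1.575.
True distance = 1500 / 1.575 = 1500 × cos 50.6° ≈ 952 km.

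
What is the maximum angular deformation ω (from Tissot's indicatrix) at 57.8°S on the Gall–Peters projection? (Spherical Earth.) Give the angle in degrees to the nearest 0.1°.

The Gall–Peters projection is cylindrical equal-area with φ₀ = 45°. For cylindrical equal-area with standard parallel φ₀, h = cos φ / cos φ₀ and k = cos φ₀ / cos φ, so h·k = 1.
At 57.8°: h = 0.7536, k = 1.327; principal scales a = 1.327, b = 0.7536.
sin(ω/2) = (a − b)/(a + b) = 0.5734/2.081 = 0.2756, so ω = 2 arcsin(0.2756) ≈ 32.0°.

32.0°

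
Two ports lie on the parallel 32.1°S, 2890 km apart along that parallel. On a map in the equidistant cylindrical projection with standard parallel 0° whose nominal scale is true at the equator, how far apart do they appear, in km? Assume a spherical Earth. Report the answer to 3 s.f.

3410 km

In the plate carrée (x = Rλ, y = Rφ), meridians are true-scale (h = 1) and parallels are stretched by k = sec φ.
Along the parallel, k = sec 32.1° = 1/0.8471 = 1.180.
Map distance = 2890 × 1.180 ≈ 3410 km.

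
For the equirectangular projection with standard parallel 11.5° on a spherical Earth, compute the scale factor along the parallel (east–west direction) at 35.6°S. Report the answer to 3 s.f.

In the equirectangular projection with standard parallel φ₀ = 11.5° (x = Rλ cos φ₀, y = Rφ), meridians are true-scale (h = 1) and the parallel scale is k = cos φ₀ / cos φ.
k = cos 11.5° / cos 35.6° = 0.9799/0.8131 = 1.205.

1.21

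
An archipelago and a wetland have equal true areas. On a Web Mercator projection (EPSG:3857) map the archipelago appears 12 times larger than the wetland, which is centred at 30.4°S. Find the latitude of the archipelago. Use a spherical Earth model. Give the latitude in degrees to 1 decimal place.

75.6°

On Mercator, (apparent₁)/(apparent₂) = sec²φ₁ / sec²φ₂ when true areas are equal.
cos²φ₂ / cos²φ₁ = 12  ⇒  cos φ₁ = cos 30.4° / √12 = 0.8625/3.464 = 0.2490.
φ₁ = arccos(0.2490) ≈ 75.6°.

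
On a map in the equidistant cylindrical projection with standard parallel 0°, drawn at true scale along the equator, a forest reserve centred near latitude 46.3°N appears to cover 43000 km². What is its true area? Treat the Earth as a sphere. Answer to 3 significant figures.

29700 km²

Plate carrée maps x = Rλ, y = Rφ. The meridian scale is h = 1 and the parallel scale is k = 1/cos φ = sec φ.
Areal scale = h·k = 1 × sec φ; at 46.3°, h = 1.000, k = 1.447, so h·k = 1.447.
True area = apparent / (areal scale) = 43000 / 1.447 ≈ 29700 km².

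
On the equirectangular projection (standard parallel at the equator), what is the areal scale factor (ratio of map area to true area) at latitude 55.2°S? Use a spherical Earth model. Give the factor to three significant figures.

1.75

For the equirectangular projection with φ₀ = 0 (plate carrée), h = 1 along meridians and k = sec φ along parallels.
Areal scale = h·k = 1 × sec φ; at 55.2°, h = 1.000, k = 1.752, so h·k = 1.752.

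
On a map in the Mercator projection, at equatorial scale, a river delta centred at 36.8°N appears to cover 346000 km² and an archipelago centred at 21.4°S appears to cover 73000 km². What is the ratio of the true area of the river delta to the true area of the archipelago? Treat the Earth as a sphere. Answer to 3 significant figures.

3.51

Since Mercator area scale is 1/cos²φ, the true area equals the apparent area multiplied by cos²φ.
True area of river delta: 346000 × cos²(36.8°) = 346000 × 0.6412 = 221800 km².
True area of archipelago: 73000 × cos²(21.4°) = 73000 × 0.8669 = 63280 km².
Ratio = 221800 / 63280 ≈ 3.51.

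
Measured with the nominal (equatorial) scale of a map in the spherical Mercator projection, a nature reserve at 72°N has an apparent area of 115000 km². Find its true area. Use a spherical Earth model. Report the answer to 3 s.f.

11000 km²

Mercator is conformal, so the point scale is isotropic: h = k = sec φ = 1/cos φ.
Areal scale = k² = sec²φ = 1/cos²(72°) = 1/0.3090² = 10.47.
True area = apparent / (areal scale) = 115000 / 10.47 ≈ 11000 km².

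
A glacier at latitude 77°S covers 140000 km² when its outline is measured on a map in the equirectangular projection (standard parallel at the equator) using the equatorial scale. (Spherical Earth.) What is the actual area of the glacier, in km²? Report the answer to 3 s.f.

In the plate carrée (x = Rλ, y = Rφ), meridians are true-scale (h = 1) and parallels are stretched by k = sec φ.
Areal scale = h·k = 1 × sec φ; at 77°, h = 1.000, k = 4.445, so h·k = 4.445.
True area = apparent / (areal scale) = 140000 / 4.445 ≈ 31500 km².

31500 km²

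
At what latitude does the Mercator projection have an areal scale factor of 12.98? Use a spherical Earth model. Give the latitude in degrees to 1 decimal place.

Mercator areal scale is sec²φ.
sec²φ = 12.98  ⇒  cos²φ = 0.07704  ⇒  cos φ = 0.2776.
φ = arccos(0.2776) ≈ 73.9°.

73.9°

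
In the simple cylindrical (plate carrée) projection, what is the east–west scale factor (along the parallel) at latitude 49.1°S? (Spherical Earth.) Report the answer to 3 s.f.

In the plate carrée (x = Rλ, y = Rφ), meridians are true-scale (h = 1) and parallels are stretched by k = sec φ.
k = 1/cos 49.1° = 1/0.6547 = 1.527.

1.53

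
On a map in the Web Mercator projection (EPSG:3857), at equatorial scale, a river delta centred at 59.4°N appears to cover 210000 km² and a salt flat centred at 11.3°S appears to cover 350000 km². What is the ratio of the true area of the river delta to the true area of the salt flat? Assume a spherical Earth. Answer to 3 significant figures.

0.162

On Mercator the areal scale is sec²φ, so true area = apparent × cos²φ.
True area of river delta: 210000 × cos²(59.4°) = 210000 × 0.2591 = 54420 km².
True area of salt flat: 350000 × cos²(11.3°) = 350000 × 0.9616 = 336600 km².
Ratio = 54420 / 336600 ≈ 0.162.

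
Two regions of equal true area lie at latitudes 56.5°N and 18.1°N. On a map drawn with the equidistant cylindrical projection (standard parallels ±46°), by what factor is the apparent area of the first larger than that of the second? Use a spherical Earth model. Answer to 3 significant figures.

The equidistant cylindrical projection with φ₀ = 46° has h = 1 (meridians true) and k = cos φ₀ / cos φ along parallels.
Areal scale at 56.5°: h·k = 1.000 × 1.259 = 1.259.
Areal scale at 18.1°: h·k = 1.000 × 0.7308 = 0.7308.
Ratio = 1.259/0.7308 ≈ 1.72.

1.72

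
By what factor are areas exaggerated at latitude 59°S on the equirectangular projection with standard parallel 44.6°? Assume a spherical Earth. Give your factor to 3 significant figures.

With standard parallel φ₀ = 44.6°, the equirectangular projection gives x = Rλ cos φ₀, y = Rφ, so h = 1 and k = cos 44.6° / cos φ.
Areal scale = h·k = 1 × cos φ₀ / cos φ; at 59°, h = 1.000, k = 1.382, so h·k = 1.382.

1.38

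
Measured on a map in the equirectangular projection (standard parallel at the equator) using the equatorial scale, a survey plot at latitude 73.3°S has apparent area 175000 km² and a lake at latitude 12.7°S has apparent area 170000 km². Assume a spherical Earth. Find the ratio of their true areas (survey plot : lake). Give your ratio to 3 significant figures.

0.303

Plate carrée has h = 1 and k = sec φ, giving areal scale sec φ; true area = (apparent area) · cos φ.
True area of survey plot: 175000 × cos(73.3°) = 175000 × 0.2874 = 50290 km².
True area of lake: 170000 × cos(12.7°) = 170000 × 0.9755 = 165800 km².
Ratio = 50290 / 165800 ≈ 0.303.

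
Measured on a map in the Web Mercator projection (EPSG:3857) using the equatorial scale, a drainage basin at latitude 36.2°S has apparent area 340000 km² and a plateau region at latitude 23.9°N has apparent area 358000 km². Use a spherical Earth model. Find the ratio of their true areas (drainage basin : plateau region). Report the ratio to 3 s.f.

On Mercator the areal scale is sec²φ, so true area = apparent × cos²φ.
True area of drainage basin: 340000 × cos²(36.2°) = 340000 × 0.6512 = 221400 km².
True area of plateau region: 358000 × cos²(23.9°) = 358000 × 0.8359 = 299200 km².
Ratio = 221400 / 299200 ≈ 0.740.

0.740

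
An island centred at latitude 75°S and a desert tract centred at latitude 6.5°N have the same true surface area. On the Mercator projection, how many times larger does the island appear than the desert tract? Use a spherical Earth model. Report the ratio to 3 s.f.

On Mercator, area is exaggerated by sec²φ = 1/cos²φ.
At 75°: sec²(75°) = 1/0.2588² = 14.93.
At 6.5°: sec²(6.5°) = 1/0.9936² = 1.013.
Ratio = 14.93/1.013 = cos²(6.5°)/cos²(75°) ≈ 14.7.

14.7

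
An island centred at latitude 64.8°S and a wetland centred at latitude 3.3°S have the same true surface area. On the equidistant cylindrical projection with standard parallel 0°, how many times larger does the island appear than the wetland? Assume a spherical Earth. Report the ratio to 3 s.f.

In the plate carrée (x = Rλ, y = Rφ), meridians are true-scale (h = 1) and parallels are stretched by k = sec φ.
Areal scale at 64.8°: h·k = 1.000 × 2.349 = 2.349.
Areal scale at 3.3°: h·k = 1.000 × 1.002 = 1.002.
Ratio = 2.349/1.002 ≈ 2.34.

2.34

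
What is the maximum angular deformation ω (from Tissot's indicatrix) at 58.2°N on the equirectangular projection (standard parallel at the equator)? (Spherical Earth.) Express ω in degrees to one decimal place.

Plate carrée maps x = Rλ, y = Rφ. The meridian scale is h = 1 and the parallel scale is k = 1/cos φ = sec φ.
At 58.2°: h = 1.000, k = 1.898; principal scales a = 1.898, b = 1.000.
sin(ω/2) = (a − b)/(a + b) = 0.8977/2.898 = 0.3098, so ω = 2 arcsin(0.3098) ≈ 36.1°.

36.1°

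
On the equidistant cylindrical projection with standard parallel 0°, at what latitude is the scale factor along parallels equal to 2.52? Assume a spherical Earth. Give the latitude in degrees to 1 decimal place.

Plate carrée: h = 1, k = sec φ along parallels.
sec φ = 2.52  ⇒  cos φ = 0.3968  ⇒  φ ≈ 66.6°.

66.6°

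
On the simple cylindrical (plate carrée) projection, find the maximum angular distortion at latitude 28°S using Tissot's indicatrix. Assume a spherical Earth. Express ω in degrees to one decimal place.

7.1°

In the plate carrée (x = Rλ, y = Rφ), meridians are true-scale (h = 1) and parallels are stretched by k = sec φ.
At 28°: h = 1.000, k = 1.133; principal scales a = 1.133, b = 1.000.
sin(ω/2) = (a − b)/(a + b) = 0.1326/2.133 = 0.06216, so ω = 2 arcsin(0.06216) ≈ 7.1°.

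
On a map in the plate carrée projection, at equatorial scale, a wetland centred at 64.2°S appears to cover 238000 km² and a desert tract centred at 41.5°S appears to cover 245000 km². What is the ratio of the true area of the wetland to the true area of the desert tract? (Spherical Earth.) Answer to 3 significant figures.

0.565

Plate carrée has h = 1 and k = sec φ, giving areal scale sec φ; true area = (apparent area) · cos φ.
True area of wetland: 238000 × cos(64.2°) = 238000 × 0.4352 = 103600 km².
True area of desert tract: 245000 × cos(41.5°) = 245000 × 0.7490 = 183500 km².
Ratio = 103600 / 183500 ≈ 0.565.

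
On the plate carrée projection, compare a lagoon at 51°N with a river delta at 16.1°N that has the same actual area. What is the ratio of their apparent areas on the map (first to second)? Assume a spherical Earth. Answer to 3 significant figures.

In the plate carrée (x = Rλ, y = Rφ), meridians are true-scale (h = 1) and parallels are stretched by k = sec φ.
Areal scale at 51°: h·k = 1.000 × 1.589 = 1.589.
Areal scale at 16.1°: h·k = 1.000 × 1.041 = 1.041.
Ratio = 1.589/1.041 ≈ 1.53.

1.53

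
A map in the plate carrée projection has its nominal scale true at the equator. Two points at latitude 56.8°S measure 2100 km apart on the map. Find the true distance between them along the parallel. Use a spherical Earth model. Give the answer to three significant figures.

1150 km

For the equirectangular projection with φ₀ = 0 (plate carrée), h = 1 along meridians and k = sec φ along parallels.
Along the parallel at 56.8°, map distances are exaggerated by k = sec 56.8° = 1.826.
True distance = 2100 / 1.826 = 2100 × cos 56.8° ≈ 1150 km.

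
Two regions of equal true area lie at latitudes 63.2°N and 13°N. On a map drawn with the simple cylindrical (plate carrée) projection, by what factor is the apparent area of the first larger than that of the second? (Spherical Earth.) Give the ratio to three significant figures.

2.16

In the plate carrée (x = Rλ, y = Rφ), meridians are true-scale (h = 1) and parallels are stretched by k = sec φ.
Areal scale at 63.2°: h·k = 1.000 × 2.218 = 2.218.
Areal scale at 13°: h·k = 1.000 × 1.026 = 1.026.
Ratio = 2.218/1.026 ≈ 2.16.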